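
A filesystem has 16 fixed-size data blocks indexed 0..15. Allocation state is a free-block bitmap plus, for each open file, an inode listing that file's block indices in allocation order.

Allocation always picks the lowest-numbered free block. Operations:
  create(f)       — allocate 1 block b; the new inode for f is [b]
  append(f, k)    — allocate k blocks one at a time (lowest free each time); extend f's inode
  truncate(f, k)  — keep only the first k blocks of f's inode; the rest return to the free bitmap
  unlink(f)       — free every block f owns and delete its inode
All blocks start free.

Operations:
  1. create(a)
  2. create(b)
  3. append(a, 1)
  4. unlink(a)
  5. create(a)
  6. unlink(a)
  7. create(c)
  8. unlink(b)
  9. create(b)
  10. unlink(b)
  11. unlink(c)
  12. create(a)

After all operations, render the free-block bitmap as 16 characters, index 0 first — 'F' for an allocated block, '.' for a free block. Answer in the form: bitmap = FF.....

bitmap = F...............

  1. create(a)  ⇒  F...............  {a→[0]}
  2. create(b)  ⇒  FF..............  {a→[0]; b→[1]}
  3. append(a, 1)  ⇒  FFF.............  {a→[0, 2]; b→[1]}
  4. unlink(a)  ⇒  .F..............  {b→[1]}
  5. create(a)  ⇒  FF..............  {a→[0]; b→[1]}
  6. unlink(a)  ⇒  .F..............  {b→[1]}
  7. create(c)  ⇒  FF..............  {b→[1]; c→[0]}
  8. unlink(b)  ⇒  F...............  {c→[0]}
  9. create(b)  ⇒  FF..............  {b→[1]; c→[0]}
  10. unlink(b)  ⇒  F...............  {c→[0]}
  11. unlink(c)  ⇒  ................  {}
  12. create(a)  ⇒  F...............  {a→[0]}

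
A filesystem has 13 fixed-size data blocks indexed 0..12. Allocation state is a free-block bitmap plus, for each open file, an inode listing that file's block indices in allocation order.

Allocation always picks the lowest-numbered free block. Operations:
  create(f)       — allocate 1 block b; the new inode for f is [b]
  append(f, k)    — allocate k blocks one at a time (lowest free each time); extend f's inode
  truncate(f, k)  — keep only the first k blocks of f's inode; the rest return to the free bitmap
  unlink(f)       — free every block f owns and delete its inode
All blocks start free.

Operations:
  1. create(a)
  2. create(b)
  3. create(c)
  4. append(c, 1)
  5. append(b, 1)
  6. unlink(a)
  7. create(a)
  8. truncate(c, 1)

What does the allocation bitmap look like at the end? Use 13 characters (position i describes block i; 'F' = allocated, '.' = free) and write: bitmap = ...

after create(a) → a:[0]  free=[F............]
after create(b) → a:[0], b:[1]  free=[FF...........]
after create(c) → a:[0], b:[1], c:[2]  free=[FFF..........]
after append(c, 1) → a:[0], b:[1], c:[2, 3]  free=[FFFF.........]
after append(b, 1) → a:[0], b:[1, 4], c:[2, 3]  free=[FFFFF........]
after unlink(a) → b:[1, 4], c:[2, 3]  free=[.FFFF........]
after create(a) → a:[0], b:[1, 4], c:[2, 3]  free=[FFFFF........]
after truncate(c, 1) → a:[0], b:[1, 4], c:[2]  free=[FFF.F........]

bitmap = FFF.F........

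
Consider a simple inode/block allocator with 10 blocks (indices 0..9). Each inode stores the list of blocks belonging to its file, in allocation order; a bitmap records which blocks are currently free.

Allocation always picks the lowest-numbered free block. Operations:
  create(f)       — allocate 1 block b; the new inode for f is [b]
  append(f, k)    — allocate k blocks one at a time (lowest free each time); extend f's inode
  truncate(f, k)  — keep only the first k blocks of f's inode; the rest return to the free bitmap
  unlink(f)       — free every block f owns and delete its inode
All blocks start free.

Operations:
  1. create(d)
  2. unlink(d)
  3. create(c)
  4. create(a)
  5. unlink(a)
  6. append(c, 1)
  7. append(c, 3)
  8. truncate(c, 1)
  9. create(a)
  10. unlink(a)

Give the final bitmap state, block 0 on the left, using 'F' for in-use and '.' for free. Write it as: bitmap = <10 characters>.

bitmap = F.........

[1] create(d) — d=0 (map F.........)
[2] unlink(d) —  (map ..........)
[3] create(c) — c=0 (map F.........)
[4] create(a) — a=1 c=0 (map FF........)
[5] unlink(a) — c=0 (map F.........)
[6] append(c, 1) — c=0,1 (map FF........)
[7] append(c, 3) — c=0,1,2,3,4 (map FFFFF.....)
[8] truncate(c, 1) — c=0 (map F.........)
[9] create(a) — a=1 c=0 (map FF........)
[10] unlink(a) — c=0 (map F.........)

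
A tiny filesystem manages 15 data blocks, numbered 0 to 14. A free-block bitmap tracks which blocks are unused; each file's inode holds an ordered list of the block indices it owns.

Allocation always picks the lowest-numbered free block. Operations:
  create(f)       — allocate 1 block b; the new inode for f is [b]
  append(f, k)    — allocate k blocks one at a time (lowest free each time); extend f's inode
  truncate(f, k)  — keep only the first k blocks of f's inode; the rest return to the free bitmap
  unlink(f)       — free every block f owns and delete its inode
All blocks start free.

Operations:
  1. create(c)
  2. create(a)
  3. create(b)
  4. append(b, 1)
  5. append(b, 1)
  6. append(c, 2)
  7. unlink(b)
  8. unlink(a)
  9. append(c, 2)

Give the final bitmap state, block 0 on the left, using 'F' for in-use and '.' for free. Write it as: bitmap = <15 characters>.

create(c): bitmap=F.............. | c=[0]
create(a): bitmap=FF............. | a=[1] c=[0]
create(b): bitmap=FFF............ | a=[1] b=[2] c=[0]
append(b, 1): bitmap=FFFF........... | a=[1] b=[2, 3] c=[0]
append(b, 1): bitmap=FFFFF.......... | a=[1] b=[2, 3, 4] c=[0]
append(c, 2): bitmap=FFFFFFF........ | a=[1] b=[2, 3, 4] c=[0, 5, 6]
unlink(b): bitmap=FF...FF........ | a=[1] c=[0, 5, 6]
unlink(a): bitmap=F....FF........ | c=[0, 5, 6]
append(c, 2): bitmap=FFF..FF........ | c=[0, 5, 6, 1, 2]

bitmap = FFF..FF........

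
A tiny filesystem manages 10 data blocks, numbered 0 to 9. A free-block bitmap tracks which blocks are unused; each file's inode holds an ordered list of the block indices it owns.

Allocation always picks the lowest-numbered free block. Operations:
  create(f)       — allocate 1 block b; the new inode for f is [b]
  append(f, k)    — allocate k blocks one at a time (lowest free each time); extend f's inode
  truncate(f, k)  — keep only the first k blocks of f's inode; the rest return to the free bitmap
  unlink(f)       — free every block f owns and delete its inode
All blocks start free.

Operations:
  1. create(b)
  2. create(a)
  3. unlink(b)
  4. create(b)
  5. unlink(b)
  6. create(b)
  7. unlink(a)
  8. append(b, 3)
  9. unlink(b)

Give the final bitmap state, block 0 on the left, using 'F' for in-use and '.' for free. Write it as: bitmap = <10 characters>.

bitmap = ..........

after create(b) → b:[0]  free=[F.........]
after create(a) → a:[1], b:[0]  free=[FF........]
after unlink(b) → a:[1]  free=[.F........]
after create(b) → a:[1], b:[0]  free=[FF........]
after unlink(b) → a:[1]  free=[.F........]
after create(b) → a:[1], b:[0]  free=[FF........]
after unlink(a) → b:[0]  free=[F.........]
after append(b, 3) → b:[0, 1, 2, 3]  free=[FFFF......]
after unlink(b) →   free=[..........]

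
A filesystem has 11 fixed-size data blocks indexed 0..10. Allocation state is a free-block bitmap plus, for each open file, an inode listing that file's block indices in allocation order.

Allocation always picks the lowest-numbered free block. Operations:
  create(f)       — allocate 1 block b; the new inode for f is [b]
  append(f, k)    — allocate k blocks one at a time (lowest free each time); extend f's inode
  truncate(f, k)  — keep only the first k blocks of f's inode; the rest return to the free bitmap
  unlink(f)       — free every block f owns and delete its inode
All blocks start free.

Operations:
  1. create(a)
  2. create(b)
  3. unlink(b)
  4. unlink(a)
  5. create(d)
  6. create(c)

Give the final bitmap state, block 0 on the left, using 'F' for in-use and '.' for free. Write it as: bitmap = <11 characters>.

[1] create(a) — a=0 (map F..........)
[2] create(b) — a=0 b=1 (map FF.........)
[3] unlink(b) — a=0 (map F..........)
[4] unlink(a) —  (map ...........)
[5] create(d) — d=0 (map F..........)
[6] create(c) — c=1 d=0 (map FF.........)

bitmap = FF.........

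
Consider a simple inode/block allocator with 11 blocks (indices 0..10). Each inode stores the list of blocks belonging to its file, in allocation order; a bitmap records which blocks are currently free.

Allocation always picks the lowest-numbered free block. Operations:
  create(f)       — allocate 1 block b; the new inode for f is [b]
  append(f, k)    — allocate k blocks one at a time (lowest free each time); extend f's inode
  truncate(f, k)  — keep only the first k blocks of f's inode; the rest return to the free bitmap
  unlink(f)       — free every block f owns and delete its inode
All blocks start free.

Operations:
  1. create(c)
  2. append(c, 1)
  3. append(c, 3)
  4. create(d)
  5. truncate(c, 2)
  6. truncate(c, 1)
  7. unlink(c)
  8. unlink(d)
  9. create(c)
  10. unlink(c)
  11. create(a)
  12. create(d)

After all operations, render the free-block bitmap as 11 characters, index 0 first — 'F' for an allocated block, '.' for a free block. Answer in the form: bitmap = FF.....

create(c): bitmap=F.......... | c=[0]
append(c, 1): bitmap=FF......... | c=[0, 1]
append(c, 3): bitmap=FFFFF...... | c=[0, 1, 2, 3, 4]
create(d): bitmap=FFFFFF..... | c=[0, 1, 2, 3, 4] d=[5]
truncate(c, 2): bitmap=FF...F..... | c=[0, 1] d=[5]
truncate(c, 1): bitmap=F....F..... | c=[0] d=[5]
unlink(c): bitmap=.....F..... | d=[5]
unlink(d): bitmap=........... | 
create(c): bitmap=F.......... | c=[0]
unlink(c): bitmap=........... | 
create(a): bitmap=F.......... | a=[0]
create(d): bitmap=FF......... | a=[0] d=[1]

bitmap = FF.........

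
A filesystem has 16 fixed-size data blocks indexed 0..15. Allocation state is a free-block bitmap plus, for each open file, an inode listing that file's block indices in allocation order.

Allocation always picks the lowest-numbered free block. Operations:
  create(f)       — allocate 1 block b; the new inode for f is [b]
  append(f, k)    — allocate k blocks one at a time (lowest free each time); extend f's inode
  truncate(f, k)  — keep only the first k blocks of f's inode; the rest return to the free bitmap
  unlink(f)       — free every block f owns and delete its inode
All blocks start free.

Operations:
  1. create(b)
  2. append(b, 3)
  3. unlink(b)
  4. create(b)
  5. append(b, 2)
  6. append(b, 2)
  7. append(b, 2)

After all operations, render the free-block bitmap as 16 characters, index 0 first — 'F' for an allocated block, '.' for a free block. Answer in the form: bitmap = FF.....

bitmap = FFFFFFF.........

after create(b) → b:[0]  free=[F...............]
after append(b, 3) → b:[0, 1, 2, 3]  free=[FFFF............]
after unlink(b) →   free=[................]
after create(b) → b:[0]  free=[F...............]
after append(b, 2) → b:[0, 1, 2]  free=[FFF.............]
after append(b, 2) → b:[0, 1, 2, 3, 4]  free=[FFFFF...........]
after append(b, 2) → b:[0, 1, 2, 3, 4, 5, 6]  free=[FFFFFFF.........]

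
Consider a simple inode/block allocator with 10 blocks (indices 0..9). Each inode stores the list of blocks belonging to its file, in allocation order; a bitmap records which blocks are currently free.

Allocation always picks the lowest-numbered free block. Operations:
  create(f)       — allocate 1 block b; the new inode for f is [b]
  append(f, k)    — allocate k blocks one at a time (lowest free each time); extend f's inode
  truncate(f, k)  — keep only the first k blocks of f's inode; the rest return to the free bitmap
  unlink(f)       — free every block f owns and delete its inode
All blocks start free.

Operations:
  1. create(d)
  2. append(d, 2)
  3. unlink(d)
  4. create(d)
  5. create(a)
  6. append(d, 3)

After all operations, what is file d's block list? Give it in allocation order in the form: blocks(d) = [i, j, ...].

create(d): bitmap=F......... | d=[0]
append(d, 2): bitmap=FFF....... | d=[0, 1, 2]
unlink(d): bitmap=.......... | 
create(d): bitmap=F......... | d=[0]
create(a): bitmap=FF........ | a=[1] d=[0]
append(d, 3): bitmap=FFFFF..... | a=[1] d=[0, 2, 3, 4]

blocks(d) = [0, 2, 3, 4]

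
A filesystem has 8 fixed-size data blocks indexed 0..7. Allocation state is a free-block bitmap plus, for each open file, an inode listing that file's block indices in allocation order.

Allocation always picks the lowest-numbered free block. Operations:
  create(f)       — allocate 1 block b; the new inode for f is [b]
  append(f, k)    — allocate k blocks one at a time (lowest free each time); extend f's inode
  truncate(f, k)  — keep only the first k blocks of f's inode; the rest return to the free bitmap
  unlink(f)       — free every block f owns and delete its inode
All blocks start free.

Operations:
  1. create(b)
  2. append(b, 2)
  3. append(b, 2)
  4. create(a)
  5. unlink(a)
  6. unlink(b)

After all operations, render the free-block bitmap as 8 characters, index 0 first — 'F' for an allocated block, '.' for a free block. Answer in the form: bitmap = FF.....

bitmap = ........

[1] create(b) — b=0 (map F.......)
[2] append(b, 2) — b=0,1,2 (map FFF.....)
[3] append(b, 2) — b=0,1,2,3,4 (map FFFFF...)
[4] create(a) — a=5 b=0,1,2,3,4 (map FFFFFF..)
[5] unlink(a) — b=0,1,2,3,4 (map FFFFF...)
[6] unlink(b) —  (map ........)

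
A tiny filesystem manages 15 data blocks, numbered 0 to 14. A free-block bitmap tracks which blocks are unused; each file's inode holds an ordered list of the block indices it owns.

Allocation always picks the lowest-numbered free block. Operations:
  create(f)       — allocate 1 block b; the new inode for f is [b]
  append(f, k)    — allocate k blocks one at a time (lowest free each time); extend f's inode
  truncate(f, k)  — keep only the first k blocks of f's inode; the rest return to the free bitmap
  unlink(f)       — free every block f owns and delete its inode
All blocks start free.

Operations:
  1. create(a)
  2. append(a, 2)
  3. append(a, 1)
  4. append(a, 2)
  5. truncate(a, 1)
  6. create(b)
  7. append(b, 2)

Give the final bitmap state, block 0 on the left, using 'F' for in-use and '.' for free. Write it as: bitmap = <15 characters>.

bitmap = FFFF...........

  1. create(a)  ⇒  F..............  {a→[0]}
  2. append(a, 2)  ⇒  FFF............  {a→[0, 1, 2]}
  3. append(a, 1)  ⇒  FFFF...........  {a→[0, 1, 2, 3]}
  4. append(a, 2)  ⇒  FFFFFF.........  {a→[0, 1, 2, 3, 4, 5]}
  5. truncate(a, 1)  ⇒  F..............  {a→[0]}
  6. create(b)  ⇒  FF.............  {a→[0]; b→[1]}
  7. append(b, 2)  ⇒  FFFF...........  {a→[0]; b→[1, 2, 3]}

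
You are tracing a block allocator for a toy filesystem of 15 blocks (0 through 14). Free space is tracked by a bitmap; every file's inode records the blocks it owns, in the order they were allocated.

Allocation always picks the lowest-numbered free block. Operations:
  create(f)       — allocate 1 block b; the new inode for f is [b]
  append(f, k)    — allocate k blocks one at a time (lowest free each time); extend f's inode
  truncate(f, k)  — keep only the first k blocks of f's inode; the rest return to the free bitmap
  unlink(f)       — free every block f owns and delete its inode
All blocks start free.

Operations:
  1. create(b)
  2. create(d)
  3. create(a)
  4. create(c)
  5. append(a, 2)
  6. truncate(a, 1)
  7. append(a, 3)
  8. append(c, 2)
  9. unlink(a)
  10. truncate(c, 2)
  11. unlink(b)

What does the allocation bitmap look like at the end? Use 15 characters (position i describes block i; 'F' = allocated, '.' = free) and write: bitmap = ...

after create(b) → b:[0]  free=[F..............]
after create(d) → b:[0], d:[1]  free=[FF.............]
after create(a) → a:[2], b:[0], d:[1]  free=[FFF............]
after create(c) → a:[2], b:[0], c:[3], d:[1]  free=[FFFF...........]
after append(a, 2) → a:[2, 4, 5], b:[0], c:[3], d:[1]  free=[FFFFFF.........]
after truncate(a, 1) → a:[2], b:[0], c:[3], d:[1]  free=[FFFF...........]
after append(a, 3) → a:[2, 4, 5, 6], b:[0], c:[3], d:[1]  free=[FFFFFFF........]
after append(c, 2) → a:[2, 4, 5, 6], b:[0], c:[3, 7, 8], d:[1]  free=[FFFFFFFFF......]
after unlink(a) → b:[0], c:[3, 7, 8], d:[1]  free=[FF.F...FF......]
after truncate(c, 2) → b:[0], c:[3, 7], d:[1]  free=[FF.F...F.......]
after unlink(b) → c:[3, 7], d:[1]  free=[.F.F...F.......]

bitmap = .F.F...F.......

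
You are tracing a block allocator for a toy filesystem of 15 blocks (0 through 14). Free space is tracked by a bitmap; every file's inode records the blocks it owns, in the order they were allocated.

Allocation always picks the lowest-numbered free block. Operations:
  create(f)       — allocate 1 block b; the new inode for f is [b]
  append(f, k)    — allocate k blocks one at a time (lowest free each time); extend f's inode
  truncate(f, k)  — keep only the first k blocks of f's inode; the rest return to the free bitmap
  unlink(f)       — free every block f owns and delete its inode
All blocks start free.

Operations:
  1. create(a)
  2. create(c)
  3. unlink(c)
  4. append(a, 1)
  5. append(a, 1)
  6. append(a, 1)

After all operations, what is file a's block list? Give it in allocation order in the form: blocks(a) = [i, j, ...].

create(a): bitmap=F.............. | a=[0]
create(c): bitmap=FF............. | a=[0] c=[1]
unlink(c): bitmap=F.............. | a=[0]
append(a, 1): bitmap=FF............. | a=[0, 1]
append(a, 1): bitmap=FFF............ | a=[0, 1, 2]
append(a, 1): bitmap=FFFF........... | a=[0, 1, 2, 3]

blocks(a) = [0, 1, 2, 3]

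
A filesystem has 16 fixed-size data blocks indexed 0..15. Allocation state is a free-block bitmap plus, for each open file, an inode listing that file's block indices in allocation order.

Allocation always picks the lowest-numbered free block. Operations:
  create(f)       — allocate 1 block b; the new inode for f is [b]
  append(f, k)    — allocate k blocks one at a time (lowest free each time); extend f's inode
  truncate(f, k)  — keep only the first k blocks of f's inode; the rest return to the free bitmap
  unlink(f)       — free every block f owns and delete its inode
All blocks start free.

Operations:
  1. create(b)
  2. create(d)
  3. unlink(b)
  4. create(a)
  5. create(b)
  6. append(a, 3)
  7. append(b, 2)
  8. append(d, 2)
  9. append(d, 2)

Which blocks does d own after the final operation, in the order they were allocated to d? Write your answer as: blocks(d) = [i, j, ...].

blocks(d) = [1, 8, 9, 10, 11]

[1] create(b) — b=0 (map F...............)
[2] create(d) — b=0 d=1 (map FF..............)
[3] unlink(b) — d=1 (map .F..............)
[4] create(a) — a=0 d=1 (map FF..............)
[5] create(b) — a=0 b=2 d=1 (map FFF.............)
[6] append(a, 3) — a=0,3,4,5 b=2 d=1 (map FFFFFF..........)
[7] append(b, 2) — a=0,3,4,5 b=2,6,7 d=1 (map FFFFFFFF........)
[8] append(d, 2) — a=0,3,4,5 b=2,6,7 d=1,8,9 (map FFFFFFFFFF......)
[9] append(d, 2) — a=0,3,4,5 b=2,6,7 d=1,8,9,10,11 (map FFFFFFFFFFFF....)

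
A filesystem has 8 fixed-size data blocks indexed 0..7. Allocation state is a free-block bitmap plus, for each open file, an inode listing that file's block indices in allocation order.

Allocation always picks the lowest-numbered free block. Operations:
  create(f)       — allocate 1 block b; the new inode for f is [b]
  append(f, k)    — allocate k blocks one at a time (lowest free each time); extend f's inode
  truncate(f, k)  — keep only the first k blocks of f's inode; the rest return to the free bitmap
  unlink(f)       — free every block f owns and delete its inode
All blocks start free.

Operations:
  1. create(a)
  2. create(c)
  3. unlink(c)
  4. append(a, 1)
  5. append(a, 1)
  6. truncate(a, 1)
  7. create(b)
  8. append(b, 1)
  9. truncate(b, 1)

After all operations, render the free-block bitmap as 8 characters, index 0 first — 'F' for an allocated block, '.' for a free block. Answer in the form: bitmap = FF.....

create(a): bitmap=F....... | a=[0]
create(c): bitmap=FF...... | a=[0] c=[1]
unlink(c): bitmap=F....... | a=[0]
append(a, 1): bitmap=FF...... | a=[0, 1]
append(a, 1): bitmap=FFF..... | a=[0, 1, 2]
truncate(a, 1): bitmap=F....... | a=[0]
create(b): bitmap=FF...... | a=[0] b=[1]
append(b, 1): bitmap=FFF..... | a=[0] b=[1, 2]
truncate(b, 1): bitmap=FF...... | a=[0] b=[1]

bitmap = FF......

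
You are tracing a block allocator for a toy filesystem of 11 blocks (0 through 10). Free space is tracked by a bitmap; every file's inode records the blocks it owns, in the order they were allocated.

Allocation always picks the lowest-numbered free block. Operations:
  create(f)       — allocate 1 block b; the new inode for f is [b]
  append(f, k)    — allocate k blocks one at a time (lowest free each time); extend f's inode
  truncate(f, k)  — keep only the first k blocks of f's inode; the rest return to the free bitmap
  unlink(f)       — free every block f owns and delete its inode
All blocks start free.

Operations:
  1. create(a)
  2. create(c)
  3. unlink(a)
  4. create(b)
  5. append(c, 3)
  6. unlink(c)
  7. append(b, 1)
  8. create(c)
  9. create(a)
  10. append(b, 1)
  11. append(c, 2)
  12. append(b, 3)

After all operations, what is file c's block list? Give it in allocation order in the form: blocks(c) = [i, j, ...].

blocks(c) = [2, 5, 6]

  1. create(a)  ⇒  F..........  {a→[0]}
  2. create(c)  ⇒  FF.........  {a→[0]; c→[1]}
  3. unlink(a)  ⇒  .F.........  {c→[1]}
  4. create(b)  ⇒  FF.........  {b→[0]; c→[1]}
  5. append(c, 3)  ⇒  FFFFF......  {b→[0]; c→[1, 2, 3, 4]}
  6. unlink(c)  ⇒  F..........  {b→[0]}
  7. append(b, 1)  ⇒  FF.........  {b→[0, 1]}
  8. create(c)  ⇒  FFF........  {b→[0, 1]; c→[2]}
  9. create(a)  ⇒  FFFF.......  {a→[3]; b→[0, 1]; c→[2]}
  10. append(b, 1)  ⇒  FFFFF......  {a→[3]; b→[0, 1, 4]; c→[2]}
  11. append(c, 2)  ⇒  FFFFFFF....  {a→[3]; b→[0, 1, 4]; c→[2, 5, 6]}
  12. append(b, 3)  ⇒  FFFFFFFFFF.  {a→[3]; b→[0, 1, 4, 7, 8, 9]; c→[2, 5, 6]}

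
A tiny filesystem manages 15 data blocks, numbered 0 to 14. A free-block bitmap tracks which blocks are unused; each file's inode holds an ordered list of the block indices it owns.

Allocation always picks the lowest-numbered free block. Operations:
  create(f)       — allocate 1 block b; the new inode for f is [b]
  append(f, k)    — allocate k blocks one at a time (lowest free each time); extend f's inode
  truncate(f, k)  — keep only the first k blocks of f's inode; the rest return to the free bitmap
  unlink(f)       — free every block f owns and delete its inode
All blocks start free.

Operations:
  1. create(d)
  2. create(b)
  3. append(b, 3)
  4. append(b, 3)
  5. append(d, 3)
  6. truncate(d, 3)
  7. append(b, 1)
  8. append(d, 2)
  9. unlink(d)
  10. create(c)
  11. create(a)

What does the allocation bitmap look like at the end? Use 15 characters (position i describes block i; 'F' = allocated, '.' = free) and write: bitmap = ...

create(d): bitmap=F.............. | d=[0]
create(b): bitmap=FF............. | b=[1] d=[0]
append(b, 3): bitmap=FFFFF.......... | b=[1, 2, 3, 4] d=[0]
append(b, 3): bitmap=FFFFFFFF....... | b=[1, 2, 3, 4, 5, 6, 7] d=[0]
append(d, 3): bitmap=FFFFFFFFFFF.... | b=[1, 2, 3, 4, 5, 6, 7] d=[0, 8, 9, 10]
truncate(d, 3): bitmap=FFFFFFFFFF..... | b=[1, 2, 3, 4, 5, 6, 7] d=[0, 8, 9]
append(b, 1): bitmap=FFFFFFFFFFF.... | b=[1, 2, 3, 4, 5, 6, 7, 10] d=[0, 8, 9]
append(d, 2): bitmap=FFFFFFFFFFFFF.. | b=[1, 2, 3, 4, 5, 6, 7, 10] d=[0, 8, 9, 11, 12]
unlink(d): bitmap=.FFFFFFF..F.... | b=[1, 2, 3, 4, 5, 6, 7, 10]
create(c): bitmap=FFFFFFFF..F.... | b=[1, 2, 3, 4, 5, 6, 7, 10] c=[0]
create(a): bitmap=FFFFFFFFF.F.... | a=[8] b=[1, 2, 3, 4, 5, 6, 7, 10] c=[0]

bitmap = FFFFFFFFF.F....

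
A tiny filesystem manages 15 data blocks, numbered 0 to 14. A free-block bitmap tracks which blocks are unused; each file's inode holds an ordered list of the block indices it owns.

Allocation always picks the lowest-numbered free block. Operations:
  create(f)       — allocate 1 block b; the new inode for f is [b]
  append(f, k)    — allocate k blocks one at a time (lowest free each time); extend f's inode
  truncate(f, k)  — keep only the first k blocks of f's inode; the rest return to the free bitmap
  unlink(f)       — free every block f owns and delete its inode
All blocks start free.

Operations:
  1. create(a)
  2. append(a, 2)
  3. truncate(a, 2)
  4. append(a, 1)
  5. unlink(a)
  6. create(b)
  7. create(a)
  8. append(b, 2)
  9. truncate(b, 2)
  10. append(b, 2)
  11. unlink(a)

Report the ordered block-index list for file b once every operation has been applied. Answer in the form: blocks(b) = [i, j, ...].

[1] create(a) — a=0 (map F..............)
[2] append(a, 2) — a=0,1,2 (map FFF............)
[3] truncate(a, 2) — a=0,1 (map FF.............)
[4] append(a, 1) — a=0,1,2 (map FFF............)
[5] unlink(a) —  (map ...............)
[6] create(b) — b=0 (map F..............)
[7] create(a) — a=1 b=0 (map FF.............)
[8] append(b, 2) — a=1 b=0,2,3 (map FFFF...........)
[9] truncate(b, 2) — a=1 b=0,2 (map FFF............)
[10] append(b, 2) — a=1 b=0,2,3,4 (map FFFFF..........)
[11] unlink(a) — b=0,2,3,4 (map F.FFF..........)

blocks(b) = [0, 2, 3, 4]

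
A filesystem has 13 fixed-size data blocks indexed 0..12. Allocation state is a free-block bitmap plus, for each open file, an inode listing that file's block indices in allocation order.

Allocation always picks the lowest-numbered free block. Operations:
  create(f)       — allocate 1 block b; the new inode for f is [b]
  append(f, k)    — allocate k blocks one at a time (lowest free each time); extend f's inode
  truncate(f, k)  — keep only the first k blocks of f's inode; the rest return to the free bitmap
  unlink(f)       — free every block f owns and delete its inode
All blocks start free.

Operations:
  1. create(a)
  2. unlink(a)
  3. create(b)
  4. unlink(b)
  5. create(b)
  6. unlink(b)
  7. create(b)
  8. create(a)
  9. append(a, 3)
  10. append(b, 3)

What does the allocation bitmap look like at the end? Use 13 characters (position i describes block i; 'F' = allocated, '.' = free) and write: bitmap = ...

bitmap = FFFFFFFF.....

create(a): bitmap=F............ | a=[0]
unlink(a): bitmap=............. | 
create(b): bitmap=F............ | b=[0]
unlink(b): bitmap=............. | 
create(b): bitmap=F............ | b=[0]
unlink(b): bitmap=............. | 
create(b): bitmap=F............ | b=[0]
create(a): bitmap=FF........... | a=[1] b=[0]
append(a, 3): bitmap=FFFFF........ | a=[1, 2, 3, 4] b=[0]
append(b, 3): bitmap=FFFFFFFF..... | a=[1, 2, 3, 4] b=[0, 5, 6, 7]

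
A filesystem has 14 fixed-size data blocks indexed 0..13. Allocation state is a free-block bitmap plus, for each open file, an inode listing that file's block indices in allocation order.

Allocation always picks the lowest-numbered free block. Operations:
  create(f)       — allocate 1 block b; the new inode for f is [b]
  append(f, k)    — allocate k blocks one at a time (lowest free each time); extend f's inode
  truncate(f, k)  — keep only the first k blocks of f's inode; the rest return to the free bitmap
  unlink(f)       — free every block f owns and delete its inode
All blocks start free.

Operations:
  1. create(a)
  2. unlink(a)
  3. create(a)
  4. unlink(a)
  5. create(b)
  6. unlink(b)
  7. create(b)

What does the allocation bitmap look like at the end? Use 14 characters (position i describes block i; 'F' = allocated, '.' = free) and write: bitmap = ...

[1] create(a) — a=0 (map F.............)
[2] unlink(a) —  (map ..............)
[3] create(a) — a=0 (map F.............)
[4] unlink(a) —  (map ..............)
[5] create(b) — b=0 (map F.............)
[6] unlink(b) —  (map ..............)
[7] create(b) — b=0 (map F.............)

bitmap = F.............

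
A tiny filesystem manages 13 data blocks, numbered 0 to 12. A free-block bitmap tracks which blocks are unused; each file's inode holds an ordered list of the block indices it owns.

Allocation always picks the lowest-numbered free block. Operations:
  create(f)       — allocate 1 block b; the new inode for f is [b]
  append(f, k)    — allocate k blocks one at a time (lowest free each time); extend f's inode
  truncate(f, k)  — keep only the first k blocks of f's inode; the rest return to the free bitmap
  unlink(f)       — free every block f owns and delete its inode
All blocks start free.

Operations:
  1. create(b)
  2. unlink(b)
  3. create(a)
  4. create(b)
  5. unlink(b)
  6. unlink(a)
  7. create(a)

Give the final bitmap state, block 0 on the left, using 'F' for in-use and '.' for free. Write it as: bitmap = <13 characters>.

create(b): bitmap=F............ | b=[0]
unlink(b): bitmap=............. | 
create(a): bitmap=F............ | a=[0]
create(b): bitmap=FF........... | a=[0] b=[1]
unlink(b): bitmap=F............ | a=[0]
unlink(a): bitmap=............. | 
create(a): bitmap=F............ | a=[0]

bitmap = F............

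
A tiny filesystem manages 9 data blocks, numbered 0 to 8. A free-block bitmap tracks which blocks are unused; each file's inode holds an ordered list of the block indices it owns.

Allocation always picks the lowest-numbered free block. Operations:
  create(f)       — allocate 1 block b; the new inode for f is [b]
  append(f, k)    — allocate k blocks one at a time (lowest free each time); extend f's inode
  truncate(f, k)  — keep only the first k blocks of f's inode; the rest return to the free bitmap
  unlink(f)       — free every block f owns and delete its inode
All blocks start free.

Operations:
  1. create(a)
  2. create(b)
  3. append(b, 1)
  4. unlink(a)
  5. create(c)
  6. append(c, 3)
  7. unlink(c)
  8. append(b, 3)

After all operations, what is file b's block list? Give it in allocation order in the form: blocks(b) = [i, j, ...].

blocks(b) = [1, 2, 0, 3, 4]

  1. create(a)  ⇒  F........  {a→[0]}
  2. create(b)  ⇒  FF.......  {a→[0]; b→[1]}
  3. append(b, 1)  ⇒  FFF......  {a→[0]; b→[1, 2]}
  4. unlink(a)  ⇒  .FF......  {b→[1, 2]}
  5. create(c)  ⇒  FFF......  {b→[1, 2]; c→[0]}
  6. append(c, 3)  ⇒  FFFFFF...  {b→[1, 2]; c→[0, 3, 4, 5]}
  7. unlink(c)  ⇒  .FF......  {b→[1, 2]}
  8. append(b, 3)  ⇒  FFFFF....  {b→[1, 2, 0, 3, 4]}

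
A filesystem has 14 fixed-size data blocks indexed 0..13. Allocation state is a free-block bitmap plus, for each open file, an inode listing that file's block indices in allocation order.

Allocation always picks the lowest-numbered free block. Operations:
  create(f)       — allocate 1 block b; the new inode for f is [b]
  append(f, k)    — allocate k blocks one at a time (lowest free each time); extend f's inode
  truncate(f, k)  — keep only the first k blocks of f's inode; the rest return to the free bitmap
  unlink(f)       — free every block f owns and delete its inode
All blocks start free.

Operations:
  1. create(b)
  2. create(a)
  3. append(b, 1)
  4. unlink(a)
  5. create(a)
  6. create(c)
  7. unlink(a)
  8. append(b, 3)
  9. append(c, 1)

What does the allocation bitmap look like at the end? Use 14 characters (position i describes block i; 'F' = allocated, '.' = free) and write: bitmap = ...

[1] create(b) — b=0 (map F.............)
[2] create(a) — a=1 b=0 (map FF............)
[3] append(b, 1) — a=1 b=0,2 (map FFF...........)
[4] unlink(a) — b=0,2 (map F.F...........)
[5] create(a) — a=1 b=0,2 (map FFF...........)
[6] create(c) — a=1 b=0,2 c=3 (map FFFF..........)
[7] unlink(a) — b=0,2 c=3 (map F.FF..........)
[8] append(b, 3) — b=0,2,1,4,5 c=3 (map FFFFFF........)
[9] append(c, 1) — b=0,2,1,4,5 c=3,6 (map FFFFFFF.......)

bitmap = FFFFFFF.......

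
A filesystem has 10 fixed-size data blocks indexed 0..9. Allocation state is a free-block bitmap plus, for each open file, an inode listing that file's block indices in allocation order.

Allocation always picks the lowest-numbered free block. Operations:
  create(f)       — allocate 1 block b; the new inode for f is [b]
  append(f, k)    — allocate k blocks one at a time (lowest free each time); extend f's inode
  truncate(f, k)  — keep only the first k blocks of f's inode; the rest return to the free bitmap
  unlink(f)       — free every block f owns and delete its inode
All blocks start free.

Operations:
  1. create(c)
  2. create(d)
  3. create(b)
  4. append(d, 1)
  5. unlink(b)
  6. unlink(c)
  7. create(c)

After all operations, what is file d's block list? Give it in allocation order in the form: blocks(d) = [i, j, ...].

  1. create(c)  ⇒  F.........  {c→[0]}
  2. create(d)  ⇒  FF........  {c→[0]; d→[1]}
  3. create(b)  ⇒  FFF.......  {b→[2]; c→[0]; d→[1]}
  4. append(d, 1)  ⇒  FFFF......  {b→[2]; c→[0]; d→[1, 3]}
  5. unlink(b)  ⇒  FF.F......  {c→[0]; d→[1, 3]}
  6. unlink(c)  ⇒  .F.F......  {d→[1, 3]}
  7. create(c)  ⇒  FF.F......  {c→[0]; d→[1, 3]}

blocks(d) = [1, 3]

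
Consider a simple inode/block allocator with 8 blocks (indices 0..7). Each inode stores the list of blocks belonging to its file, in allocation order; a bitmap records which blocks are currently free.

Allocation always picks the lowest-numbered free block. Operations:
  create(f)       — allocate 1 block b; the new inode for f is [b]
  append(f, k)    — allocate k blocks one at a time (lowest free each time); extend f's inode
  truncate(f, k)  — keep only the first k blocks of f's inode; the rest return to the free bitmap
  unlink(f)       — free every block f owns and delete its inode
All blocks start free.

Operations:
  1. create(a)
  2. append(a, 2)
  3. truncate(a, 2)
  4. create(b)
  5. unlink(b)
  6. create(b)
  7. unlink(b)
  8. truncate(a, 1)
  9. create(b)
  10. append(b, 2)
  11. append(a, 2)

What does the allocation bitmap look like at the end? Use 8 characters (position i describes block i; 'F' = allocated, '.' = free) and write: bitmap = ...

bitmap = FFFFFF..

[1] create(a) — a=0 (map F.......)
[2] append(a, 2) — a=0,1,2 (map FFF.....)
[3] truncate(a, 2) — a=0,1 (map FF......)
[4] create(b) — a=0,1 b=2 (map FFF.....)
[5] unlink(b) — a=0,1 (map FF......)
[6] create(b) — a=0,1 b=2 (map FFF.....)
[7] unlink(b) — a=0,1 (map FF......)
[8] truncate(a, 1) — a=0 (map F.......)
[9] create(b) — a=0 b=1 (map FF......)
[10] append(b, 2) — a=0 b=1,2,3 (map FFFF....)
[11] append(a, 2) — a=0,4,5 b=1,2,3 (map FFFFFF..)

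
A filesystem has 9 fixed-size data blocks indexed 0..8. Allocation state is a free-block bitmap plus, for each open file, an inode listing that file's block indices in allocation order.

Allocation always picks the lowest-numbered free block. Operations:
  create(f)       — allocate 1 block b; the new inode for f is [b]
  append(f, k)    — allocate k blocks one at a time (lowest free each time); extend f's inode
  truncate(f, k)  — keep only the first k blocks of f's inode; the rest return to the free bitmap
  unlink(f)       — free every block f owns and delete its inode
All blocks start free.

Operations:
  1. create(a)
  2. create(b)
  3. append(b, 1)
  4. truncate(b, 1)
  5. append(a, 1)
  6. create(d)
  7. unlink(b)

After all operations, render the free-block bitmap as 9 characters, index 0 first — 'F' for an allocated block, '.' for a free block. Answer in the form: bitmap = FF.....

[1] create(a) — a=0 (map F........)
[2] create(b) — a=0 b=1 (map FF.......)
[3] append(b, 1) — a=0 b=1,2 (map FFF......)
[4] truncate(b, 1) — a=0 b=1 (map FF.......)
[5] append(a, 1) — a=0,2 b=1 (map FFF......)
[6] create(d) — a=0,2 b=1 d=3 (map FFFF.....)
[7] unlink(b) — a=0,2 d=3 (map F.FF.....)

bitmap = F.FF.....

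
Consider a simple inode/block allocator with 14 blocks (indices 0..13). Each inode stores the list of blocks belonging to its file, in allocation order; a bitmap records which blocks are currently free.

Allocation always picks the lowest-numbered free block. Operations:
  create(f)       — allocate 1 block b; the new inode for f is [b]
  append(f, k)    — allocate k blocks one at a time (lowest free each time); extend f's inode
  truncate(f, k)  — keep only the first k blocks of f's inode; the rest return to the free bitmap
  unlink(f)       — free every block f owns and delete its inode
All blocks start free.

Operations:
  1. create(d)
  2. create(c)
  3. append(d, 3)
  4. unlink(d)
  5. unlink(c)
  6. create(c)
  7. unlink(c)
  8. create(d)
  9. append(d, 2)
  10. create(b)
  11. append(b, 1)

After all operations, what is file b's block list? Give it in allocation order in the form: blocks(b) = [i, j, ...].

  1. create(d)  ⇒  F.............  {d→[0]}
  2. create(c)  ⇒  FF............  {c→[1]; d→[0]}
  3. append(d, 3)  ⇒  FFFFF.........  {c→[1]; d→[0, 2, 3, 4]}
  4. unlink(d)  ⇒  .F............  {c→[1]}
  5. unlink(c)  ⇒  ..............  {}
  6. create(c)  ⇒  F.............  {c→[0]}
  7. unlink(c)  ⇒  ..............  {}
  8. create(d)  ⇒  F.............  {d→[0]}
  9. append(d, 2)  ⇒  FFF...........  {d→[0, 1, 2]}
  10. create(b)  ⇒  FFFF..........  {b→[3]; d→[0, 1, 2]}
  11. append(b, 1)  ⇒  FFFFF.........  {b→[3, 4]; d→[0, 1, 2]}

blocks(b) = [3, 4]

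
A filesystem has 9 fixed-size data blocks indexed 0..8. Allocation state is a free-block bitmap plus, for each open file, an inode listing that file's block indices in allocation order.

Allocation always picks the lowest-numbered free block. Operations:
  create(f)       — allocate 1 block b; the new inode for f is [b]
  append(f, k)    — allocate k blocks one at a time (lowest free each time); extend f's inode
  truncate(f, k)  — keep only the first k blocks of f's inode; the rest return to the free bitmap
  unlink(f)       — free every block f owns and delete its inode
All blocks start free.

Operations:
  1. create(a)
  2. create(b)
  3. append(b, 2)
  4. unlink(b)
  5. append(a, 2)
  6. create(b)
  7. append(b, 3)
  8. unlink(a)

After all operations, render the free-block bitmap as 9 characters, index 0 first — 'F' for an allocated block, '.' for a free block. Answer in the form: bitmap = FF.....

bitmap = ...FFFF..

create(a): bitmap=F........ | a=[0]
create(b): bitmap=FF....... | a=[0] b=[1]
append(b, 2): bitmap=FFFF..... | a=[0] b=[1, 2, 3]
unlink(b): bitmap=F........ | a=[0]
append(a, 2): bitmap=FFF...... | a=[0, 1, 2]
create(b): bitmap=FFFF..... | a=[0, 1, 2] b=[3]
append(b, 3): bitmap=FFFFFFF.. | a=[0, 1, 2] b=[3, 4, 5, 6]
unlink(a): bitmap=...FFFF.. | b=[3, 4, 5, 6]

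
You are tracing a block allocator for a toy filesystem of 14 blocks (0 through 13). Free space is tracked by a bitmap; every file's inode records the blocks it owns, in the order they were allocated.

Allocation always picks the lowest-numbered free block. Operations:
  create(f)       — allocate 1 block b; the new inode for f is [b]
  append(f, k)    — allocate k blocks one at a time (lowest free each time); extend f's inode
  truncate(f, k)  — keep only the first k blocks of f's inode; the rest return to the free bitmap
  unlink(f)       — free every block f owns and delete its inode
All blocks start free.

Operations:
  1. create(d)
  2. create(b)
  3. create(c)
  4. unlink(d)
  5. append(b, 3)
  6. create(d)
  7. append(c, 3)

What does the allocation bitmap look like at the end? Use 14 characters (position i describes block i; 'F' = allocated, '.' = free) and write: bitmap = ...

  1. create(d)  ⇒  F.............  {d→[0]}
  2. create(b)  ⇒  FF............  {b→[1]; d→[0]}
  3. create(c)  ⇒  FFF...........  {b→[1]; c→[2]; d→[0]}
  4. unlink(d)  ⇒  .FF...........  {b→[1]; c→[2]}
  5. append(b, 3)  ⇒  FFFFF.........  {b→[1, 0, 3, 4]; c→[2]}
  6. create(d)  ⇒  FFFFFF........  {b→[1, 0, 3, 4]; c→[2]; d→[5]}
  7. append(c, 3)  ⇒  FFFFFFFFF.....  {b→[1, 0, 3, 4]; c→[2, 6, 7, 8]; d→[5]}

bitmap = FFFFFFFFF.....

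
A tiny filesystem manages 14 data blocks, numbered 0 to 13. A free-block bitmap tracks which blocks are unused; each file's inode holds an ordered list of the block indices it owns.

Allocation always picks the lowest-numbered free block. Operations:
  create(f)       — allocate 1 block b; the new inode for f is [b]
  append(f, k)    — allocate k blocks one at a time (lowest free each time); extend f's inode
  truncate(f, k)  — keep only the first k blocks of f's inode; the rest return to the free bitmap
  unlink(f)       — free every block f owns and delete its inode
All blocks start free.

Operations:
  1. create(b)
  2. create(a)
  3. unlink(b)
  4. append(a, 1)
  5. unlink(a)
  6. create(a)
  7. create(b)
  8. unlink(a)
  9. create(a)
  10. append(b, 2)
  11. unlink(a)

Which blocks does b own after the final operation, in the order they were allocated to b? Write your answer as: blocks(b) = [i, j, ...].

blocks(b) = [1, 2, 3]

[1] create(b) — b=0 (map F.............)
[2] create(a) — a=1 b=0 (map FF............)
[3] unlink(b) — a=1 (map .F............)
[4] append(a, 1) — a=1,0 (map FF............)
[5] unlink(a) —  (map ..............)
[6] create(a) — a=0 (map F.............)
[7] create(b) — a=0 b=1 (map FF............)
[8] unlink(a) — b=1 (map .F............)
[9] create(a) — a=0 b=1 (map FF............)
[10] append(b, 2) — a=0 b=1,2,3 (map FFFF..........)
[11] unlink(a) — b=1,2,3 (map .FFF..........)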